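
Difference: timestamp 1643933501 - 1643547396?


Difference = 1643933501 - 1643547396 = 386105 seconds
In hours: 386105 / 3600 ≈ 107.3
In days: 386105 / 86400 ≈ 4.47

386105 seconds (107.3 hours / 4.47 days)


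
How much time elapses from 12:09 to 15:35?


3h 26m

End time in minutes: 15×60 + 35 = 935
Start time in minutes: 12×60 + 9 = 729
Difference = 935 - 729 = 206 minutes
= 3 hours 26 minutes


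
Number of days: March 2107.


Month: March (month 3)
March has 31 days

31 days


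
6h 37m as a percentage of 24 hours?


Total minutes: 6×60 + 37 = 397
Day = 24×60 = 1440 minutes
Fraction = 397/1440 ≈ 0.2757
As a percentage: 397/1440 × 100 ≈ 27.57%

0.2757 (27.57%)


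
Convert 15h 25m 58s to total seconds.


Hours: 15 × 3600 = 54000
Minutes: 25 × 60 = 1500
Seconds: 58
Total = 54000 + 1500 + 58 = 55558

55558 seconds


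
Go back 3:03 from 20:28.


Start: 1228 minutes from midnight
Subtract: 183 minutes
Remaining: 1228 - 183 = 1045
Hours: 17, Minutes: 25

17:25


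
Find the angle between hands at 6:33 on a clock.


Hour hand = 6×30 + 33×0.5 = 196.5°
Minute hand = 33×6 = 198°
Difference = |196.5 - 198| = 1.5°

1.5°


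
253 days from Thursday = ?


Friday

Start: Thursday (index 3)
(3 + 253) mod 7
= 256 mod 7
= 4
Index 4 → Friday


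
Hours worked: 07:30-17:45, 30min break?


Total time = (17×60+45) - (7×60+30)
= 1065 - 450 = 615 min
Minus break: 615 - 30 = 585 min
= 9h 45m

9h 45m (585 minutes)


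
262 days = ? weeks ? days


37 weeks 3 days

Weeks: 262 ÷ 7 = 37 remainder 3


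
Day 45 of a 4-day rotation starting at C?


Shifts: A, B, C, D
Start: C (index 2)
Day 45: (2 + 45 - 1) mod 4
= 46 mod 4
= 2
Index 2 → shift C

Shift C


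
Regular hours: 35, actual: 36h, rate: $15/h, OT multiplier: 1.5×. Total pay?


Regular: 35h × $15 = $525.00
Overtime: 36 - 35 = 1h
OT pay: 1h × $15 × 1.5 = $22.50
Total = $525.00 + $22.50 = $547.50

$547.50


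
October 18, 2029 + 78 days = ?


Start: October 18, 2029
Add 78 days
October 18 → November 1: 31 - 18 + 1 = 14 days (78 - 14 = 64 left)
November 1 → December 1: 30 - 1 + 1 = 30 days (64 - 30 = 34 left)
December 1 → January 1: 31 - 1 + 1 = 31 days (34 - 31 = 3 left)
January 1 + 3 = January 4, 2030

January 4, 2030


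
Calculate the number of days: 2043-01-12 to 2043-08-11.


211 days

From January 12, 2043 to August 11, 2043
Rest of January 2043: 31 - 12 = 19
Full months: February 2043 28, March 31, April 30, May 31, June 30, July 31
Days into August 2043: 11
Total = 19 + 28 + 31 + 30 + 31 + 30 + 31 + 11 = 211 days


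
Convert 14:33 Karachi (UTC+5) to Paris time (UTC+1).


Time difference = UTC+1 - UTC+5 = -4 hours
New hour = (14 -4) mod 24
= 10 mod 24 = 10
Minutes unchanged → 10:33

10:33


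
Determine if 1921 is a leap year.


Rules: divisible by 4 AND (not by 100 OR by 400)
1921 ÷ 4 = 480 remainder 1 → not divisible by 4
Not divisible by 4 → not a leap year

No


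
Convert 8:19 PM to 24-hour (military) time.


Input: 8:19 PM
PM: 8 + 12 = 20

20:19


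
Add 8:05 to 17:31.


Start: 1051 minutes from midnight
Add: 485 minutes
Total: 1536 minutes
Hours: 1536 ÷ 60 = 25 remainder 36
25 ≥ 24 → 25 - 24 = 1 (next day)

01:36 (next day)


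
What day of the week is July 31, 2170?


Tuesday

Zeller's congruence:
q=31, m=7, k=70, j=21
h = (31 + ⌊13×8/5⌋ + 70 + ⌊70/4⌋ + ⌊21/4⌋ - 2×21) mod 7
= (31 + 20 + 70 + 17 + 5 - 42) mod 7
= 101 mod 7 = 3
h=3 → Tuesday


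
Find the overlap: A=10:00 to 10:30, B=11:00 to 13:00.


Meeting A: 600-630 (in minutes from midnight)
Meeting B: 660-780
Overlap start = max(600, 660) = 660
Overlap end = min(630, 780) = 630
Overlap = max(0, 630 - 660) = 0 min

0 minutes


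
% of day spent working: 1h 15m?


Time: 75 minutes
Day: 1440 minutes
Percentage = (75/1440) × 100 ≈ 5.2%

5.2%


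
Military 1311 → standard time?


1:11 PM

Hour: 13
13 - 12 = 1 → PM


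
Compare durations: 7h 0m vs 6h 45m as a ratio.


28:27 (1.04)

Duration 1: 420 minutes
Duration 2: 405 minutes
Ratio = 420:405
GCD = 15
Simplified = 28:27
As a decimal: 28/27 ≈ 1.04


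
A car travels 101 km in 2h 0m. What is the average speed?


50.5 km/h

Distance: 101 km
Time: 2 hours
Speed = 101 / 2 = 50.5 km/h


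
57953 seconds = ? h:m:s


16h 5m 53s

Hours: 57953 ÷ 3600 = 16 remainder 353
Minutes: 353 ÷ 60 = 5 remainder 53
Seconds: 53


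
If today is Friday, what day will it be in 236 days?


Wednesday

Start: Friday (index 4)
(4 + 236) mod 7
= 240 mod 7
= 2
Index 2 → Wednesday


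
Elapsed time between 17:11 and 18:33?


End time in minutes: 18×60 + 33 = 1113
Start time in minutes: 17×60 + 11 = 1031
Difference = 1113 - 1031 = 82 minutes
= 1 hours 22 minutes

1h 22m


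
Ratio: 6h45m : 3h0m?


Duration 1: 405 minutes
Duration 2: 180 minutes
Ratio = 405:180
GCD = 45
Simplified = 9:4
As a decimal: 9/4 = 2.25

9:4 (2.25)


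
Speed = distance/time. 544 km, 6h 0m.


90.7 km/h

Distance: 544 km
Time: 6 hours
Speed = 544 / 6 ≈ 90.7 km/h


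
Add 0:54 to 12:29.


Start: 749 minutes from midnight
Add: 54 minutes
Total: 803 minutes
Hours: 803 ÷ 60 = 13 remainder 23

13:23


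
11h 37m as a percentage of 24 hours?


Total minutes: 11×60 + 37 = 697
Day = 24×60 = 1440 minutes
Fraction = 697/1440 ≈ 0.4840
As a percentage: 697/1440 × 100 ≈ 48.40%

0.4840 (48.40%)


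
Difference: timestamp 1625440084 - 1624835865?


604219 seconds (167.8 hours / 6.99 days)

Difference = 1625440084 - 1624835865 = 604219 seconds
In hours: 604219 / 3600 ≈ 167.8
In days: 604219 / 86400 ≈ 6.99


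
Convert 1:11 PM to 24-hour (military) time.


13:11

Input: 1:11 PM
PM: 1 + 12 = 13


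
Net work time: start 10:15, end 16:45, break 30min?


Total time = (16×60+45) - (10×60+15)
= 1005 - 615 = 390 min
Minus break: 390 - 30 = 360 min
= 6h 0m

6h 0m (360 minutes)


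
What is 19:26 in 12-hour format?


Hour: 19
19 - 12 = 7 → PM

7:26 PM


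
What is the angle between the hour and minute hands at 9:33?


Hour hand = 9×30 + 33×0.5 = 286.5°
Minute hand = 33×6 = 198°
Difference = |286.5 - 198| = 88.5°

88.5°


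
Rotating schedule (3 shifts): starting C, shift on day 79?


Shift C

Shifts: A, B, C
Start: C (index 2)
Day 79: (2 + 79 - 1) mod 3
= 80 mod 3
= 2
Index 2 → shift C


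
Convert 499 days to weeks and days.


Weeks: 499 ÷ 7 = 71 remainder 2

71 weeks 2 days


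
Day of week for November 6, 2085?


Zeller's congruence:
q=6, m=11, k=85, j=20
h = (6 + ⌊13×12/5⌋ + 85 + ⌊85/4⌋ + ⌊20/4⌋ - 2×20) mod 7
= (6 + 31 + 85 + 21 + 5 - 40) mod 7
= 108 mod 7 = 3
h=3 → Tuesday

Tuesday


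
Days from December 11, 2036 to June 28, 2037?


199 days

From December 11, 2036 to June 28, 2037
Rest of December 2036: 31 - 11 = 20
Full months: January 31, February 2037 28, March 31, April 30, May 31
Days into June 2037: 28
Total = 20 + 31 + 28 + 31 + 30 + 31 + 28 = 199 days


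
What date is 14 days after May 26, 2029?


Start: May 26, 2029
Add 14 days
May 26 → June 1: 31 - 26 + 1 = 6 days (14 - 6 = 8 left)
June 1 + 8 = June 9, 2029

June 9, 2029


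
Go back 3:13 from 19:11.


Start: 1151 minutes from midnight
Subtract: 193 minutes
Remaining: 1151 - 193 = 958
Hours: 15, Minutes: 58

15:58


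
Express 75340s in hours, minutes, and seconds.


20h 55m 40s

Hours: 75340 ÷ 3600 = 20 remainder 3340
Minutes: 3340 ÷ 60 = 55 remainder 40
Seconds: 40


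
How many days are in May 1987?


31 days

Month: May (month 5)
May has 31 days


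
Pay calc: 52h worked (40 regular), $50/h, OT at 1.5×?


Regular: 40h × $50 = $2000.00
Overtime: 52 - 40 = 12h
OT pay: 12h × $50 × 1.5 = $900.00
Total = $2000.00 + $900.00 = $2900.00

$2900.00


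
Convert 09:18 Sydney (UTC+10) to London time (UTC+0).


23:18 (previous day)

Time difference = UTC+0 - UTC+10 = -10 hours
New hour = (9 -10) mod 24
= -1 mod 24 = 23
Minutes unchanged → 23:18; -1 < 0 → previous day


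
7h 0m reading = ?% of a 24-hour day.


Time: 420 minutes
Day: 1440 minutes
Percentage = (420/1440) × 100 ≈ 29.2%

29.2%


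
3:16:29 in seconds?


Hours: 3 × 3600 = 10800
Minutes: 16 × 60 = 960
Seconds: 29
Total = 10800 + 960 + 29 = 11789

11789 seconds


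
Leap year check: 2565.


Rules: divisible by 4 AND (not by 100 OR by 400)
2565 ÷ 4 = 641 remainder 1 → not divisible by 4
Not divisible by 4 → not a leap year

No


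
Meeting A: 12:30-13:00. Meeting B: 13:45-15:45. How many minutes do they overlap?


Meeting A: 750-780 (in minutes from midnight)
Meeting B: 825-945
Overlap start = max(750, 825) = 825
Overlap end = min(780, 945) = 780
Overlap = max(0, 780 - 825) = 0 min

0 minutes


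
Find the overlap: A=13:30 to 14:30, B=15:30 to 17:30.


Meeting A: 810-870 (in minutes from midnight)
Meeting B: 930-1050
Overlap start = max(810, 930) = 930
Overlap end = min(870, 1050) = 870
Overlap = max(0, 870 - 930) = 0 min

0 minutes


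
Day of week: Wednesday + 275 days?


Start: Wednesday (index 2)
(2 + 275) mod 7
= 277 mod 7
= 4
Index 4 → Friday

Friday


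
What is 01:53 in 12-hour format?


Hour: 1
1 < 12 → AM

1:53 AM


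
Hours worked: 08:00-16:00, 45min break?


7h 15m (435 minutes)

Total time = (16×60+0) - (8×60+0)
= 960 - 480 = 480 min
Minus break: 480 - 45 = 435 min
= 7h 15m


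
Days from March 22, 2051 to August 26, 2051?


From March 22, 2051 to August 26, 2051
Rest of March 2051: 31 - 22 = 9
Full months: April 30, May 31, June 30, July 31
Days into August 2051: 26
Total = 9 + 30 + 31 + 30 + 31 + 26 = 157 days

157 days


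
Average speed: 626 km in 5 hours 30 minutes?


Distance: 626 km
Time: 5h 30m = 330 min = 330/60 = 11/2 hours
Speed = 626 ÷ (11/2) = 626 × 2 / 11 = 1252/11 ≈ 113.8 km/h

113.8 km/h


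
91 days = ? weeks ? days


13 weeks 0 days

Weeks: 91 ÷ 7 = 13 remainder 0


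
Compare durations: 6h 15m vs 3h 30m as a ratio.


Duration 1: 375 minutes
Duration 2: 210 minutes
Ratio = 375:210
GCD = 15
Simplified = 25:14
As a decimal: 25/14 ≈ 1.79

25:14 (1.79)


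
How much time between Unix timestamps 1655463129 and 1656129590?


666461 seconds (185.1 hours / 7.71 days)

Difference = 1656129590 - 1655463129 = 666461 seconds
In hours: 666461 / 3600 ≈ 185.1
In days: 666461 / 86400 ≈ 7.71


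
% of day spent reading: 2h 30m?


Time: 150 minutes
Day: 1440 minutes
Percentage = (150/1440) × 100 ≈ 10.4%

10.4%


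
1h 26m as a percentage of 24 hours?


Total minutes: 1×60 + 26 = 86
Day = 24×60 = 1440 minutes
Fraction = 86/1440 ≈ 0.0597
As a percentage: 86/1440 × 100 ≈ 5.97%

0.0597 (5.97%)


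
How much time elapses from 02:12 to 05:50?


End time in minutes: 5×60 + 50 = 350
Start time in minutes: 2×60 + 12 = 132
Difference = 350 - 132 = 218 minutes
= 3 hours 38 minutes

3h 38m


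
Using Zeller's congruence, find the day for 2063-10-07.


Zeller's congruence:
q=7, m=10, k=63, j=20
h = (7 + ⌊13×11/5⌋ + 63 + ⌊63/4⌋ + ⌊20/4⌋ - 2×20) mod 7
= (7 + 28 + 63 + 15 + 5 - 40) mod 7
= 78 mod 7 = 1
h=1 → Sunday

Sunday


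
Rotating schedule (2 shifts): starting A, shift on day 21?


Shifts: A, B
Start: A (index 0)
Day 21: (0 + 21 - 1) mod 2
= 20 mod 2
= 0
Index 0 → shift A

Shift A


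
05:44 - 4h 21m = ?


01:23

Start: 344 minutes from midnight
Subtract: 261 minutes
Remaining: 344 - 261 = 83
Hours: 1, Minutes: 23


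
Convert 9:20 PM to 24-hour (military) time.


21:20

Input: 9:20 PM
PM: 9 + 12 = 21


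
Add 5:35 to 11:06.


16:41

Start: 666 minutes from midnight
Add: 335 minutes
Total: 1001 minutes
Hours: 1001 ÷ 60 = 16 remainder 41


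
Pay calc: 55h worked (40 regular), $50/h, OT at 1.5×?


$3125.00

Regular: 40h × $50 = $2000.00
Overtime: 55 - 40 = 15h
OT pay: 15h × $50 × 1.5 = $1125.00
Total = $2000.00 + $1125.00 = $3125.00


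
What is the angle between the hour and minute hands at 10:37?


96.5°

Hour hand = 10×30 + 37×0.5 = 318.5°
Minute hand = 37×6 = 222°
Difference = |318.5 - 222| = 96.5°


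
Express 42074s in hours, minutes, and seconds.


Hours: 42074 ÷ 3600 = 11 remainder 2474
Minutes: 2474 ÷ 60 = 41 remainder 14
Seconds: 14

11h 41m 14s


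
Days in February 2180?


Month: February (month 2)
February: 28 or 29 (leap year)
2180 leap year? Yes

29 days


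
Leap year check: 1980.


Yes

Rules: divisible by 4 AND (not by 100 OR by 400)
1980 ÷ 4 = 495 exactly → divisible by 4
1980 ÷ 100 = 19 remainder 80 → not divisible by 100
Divisible by 4 but not by 100 → leap year


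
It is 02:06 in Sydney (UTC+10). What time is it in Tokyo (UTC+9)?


01:06

Time difference = UTC+9 - UTC+10 = -1 hours
New hour = (2 -1) mod 24
= 1 mod 24 = 1
Minutes unchanged → 01:06


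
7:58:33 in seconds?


28713 seconds

Hours: 7 × 3600 = 25200
Minutes: 58 × 60 = 3480
Seconds: 33
Total = 25200 + 3480 + 33 = 28713


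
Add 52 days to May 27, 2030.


July 18, 2030

Start: May 27, 2030
Add 52 days
May 27 → June 1: 31 - 27 + 1 = 5 days (52 - 5 = 47 left)
June 1 → July 1: 30 - 1 + 1 = 30 days (47 - 30 = 17 left)
July 1 + 17 = July 18, 2030


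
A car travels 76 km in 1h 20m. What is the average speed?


Distance: 76 km
Time: 1h 20m = 80 min = 80/60 = 4/3 hours
Speed = 76 ÷ (4/3) = 76 × 3 / 4 = 228/4 = 57.0 km/h

57.0 km/h


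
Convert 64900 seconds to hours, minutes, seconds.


Hours: 64900 ÷ 3600 = 18 remainder 100
Minutes: 100 ÷ 60 = 1 remainder 40
Seconds: 40

18h 1m 40s


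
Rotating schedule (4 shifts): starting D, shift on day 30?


Shifts: A, B, C, D
Start: D (index 3)
Day 30: (3 + 30 - 1) mod 4
= 32 mod 4
= 0
Index 0 → shift A

Shift A


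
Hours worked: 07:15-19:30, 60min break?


Total time = (19×60+30) - (7×60+15)
= 1170 - 435 = 735 min
Minus break: 735 - 60 = 675 min
= 11h 15m

11h 15m (675 minutes)


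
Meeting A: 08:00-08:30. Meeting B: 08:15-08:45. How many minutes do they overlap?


15 minutes

Meeting A: 480-510 (in minutes from midnight)
Meeting B: 495-525
Overlap start = max(480, 495) = 495
Overlap end = min(510, 525) = 510
Overlap = max(0, 510 - 495) = 15 min


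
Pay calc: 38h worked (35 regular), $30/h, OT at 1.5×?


$1185.00

Regular: 35h × $30 = $1050.00
Overtime: 38 - 35 = 3h
OT pay: 3h × $30 × 1.5 = $135.00
Total = $1050.00 + $135.00 = $1185.00


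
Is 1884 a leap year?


Yes

Rules: divisible by 4 AND (not by 100 OR by 400)
1884 ÷ 4 = 471 exactly → divisible by 4
1884 ÷ 100 = 18 remainder 84 → not divisible by 100
Divisible by 4 but not by 100 → leap year


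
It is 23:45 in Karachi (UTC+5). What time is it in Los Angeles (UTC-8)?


10:45

Time difference = UTC-8 - UTC+5 = -13 hours
New hour = (23 -13) mod 24
= 10 mod 24 = 10
Minutes unchanged → 10:45


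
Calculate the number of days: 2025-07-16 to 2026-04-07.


265 days

From July 16, 2025 to April 7, 2026
Rest of July 2025: 31 - 16 = 15
Full months: August 31, September 30, October 31, November 30, December 31, January 31, February 2026 28, March 31
Days into April 2026: 7
Total = 15 + 31 + 30 + 31 + 30 + 31 + 31 + 28 + 31 + 7 = 265 days


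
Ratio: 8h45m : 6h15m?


Duration 1: 525 minutes
Duration 2: 375 minutes
Ratio = 525:375
GCD = 75
Simplified = 7:5
As a decimal: 7/5 = 1.40

7:5 (1.40)


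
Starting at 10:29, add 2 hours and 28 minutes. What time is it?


Start: 629 minutes from midnight
Add: 148 minutes
Total: 777 minutes
Hours: 777 ÷ 60 = 12 remainder 57

12:57


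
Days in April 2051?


30 days

Month: April (month 4)
April has 30 days


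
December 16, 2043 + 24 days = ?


Start: December 16, 2043
Add 24 days
December 16 → January 1: 31 - 16 + 1 = 16 days (24 - 16 = 8 left)
January 1 + 8 = January 9, 2044

January 9, 2044


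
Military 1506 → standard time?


Hour: 15
15 - 12 = 3 → PM

3:06 PM


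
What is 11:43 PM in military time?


Input: 11:43 PM
PM: 11 + 12 = 23

23:43


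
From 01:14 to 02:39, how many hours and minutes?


1h 25m

End time in minutes: 2×60 + 39 = 159
Start time in minutes: 1×60 + 14 = 74
Difference = 159 - 74 = 85 minutes
= 1 hours 25 minutes


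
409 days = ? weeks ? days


Weeks: 409 ÷ 7 = 58 remainder 3

58 weeks 3 days


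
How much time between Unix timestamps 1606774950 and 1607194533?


Difference = 1607194533 - 1606774950 = 419583 seconds
In hours: 419583 / 3600 ≈ 116.6
In days: 419583 / 86400 ≈ 4.86

419583 seconds (116.6 hours / 4.86 days)


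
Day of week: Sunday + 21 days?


Start: Sunday (index 6)
(6 + 21) mod 7
= 27 mod 7
= 6
Index 6 → Sunday

Sunday


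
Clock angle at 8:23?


113.5°

Hour hand = 8×30 + 23×0.5 = 251.5°
Minute hand = 23×6 = 138°
Difference = |251.5 - 138| = 113.5°


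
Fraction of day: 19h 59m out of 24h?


0.8326 (83.26%)

Total minutes: 19×60 + 59 = 1199
Day = 24×60 = 1440 minutes
Fraction = 1199/1440 ≈ 0.8326
As a percentage: 1199/1440 × 100 ≈ 83.26%


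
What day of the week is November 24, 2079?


Zeller's congruence:
q=24, m=11, k=79, j=20
h = (24 + ⌊13×12/5⌋ + 79 + ⌊79/4⌋ + ⌊20/4⌋ - 2×20) mod 7
= (24 + 31 + 79 + 19 + 5 - 40) mod 7
= 118 mod 7 = 6
h=6 → Friday

Friday


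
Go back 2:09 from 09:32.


07:23

Start: 572 minutes from midnight
Subtract: 129 minutes
Remaining: 572 - 129 = 443
Hours: 7, Minutes: 23


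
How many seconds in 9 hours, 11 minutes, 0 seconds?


Hours: 9 × 3600 = 32400
Minutes: 11 × 60 = 660
Seconds: 0
Total = 32400 + 660 + 0 = 33060

33060 seconds


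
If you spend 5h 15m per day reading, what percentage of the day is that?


21.9%

Time: 315 minutes
Day: 1440 minutes
Percentage = (315/1440) × 100 ≈ 21.9%


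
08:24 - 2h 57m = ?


05:27

Start: 504 minutes from midnight
Subtract: 177 minutes
Remaining: 504 - 177 = 327
Hours: 5, Minutes: 27


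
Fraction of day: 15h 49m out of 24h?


Total minutes: 15×60 + 49 = 949
Day = 24×60 = 1440 minutes
Fraction = 949/1440 ≈ 0.6590
As a percentage: 949/1440 × 100 ≈ 65.90%

0.6590 (65.90%)


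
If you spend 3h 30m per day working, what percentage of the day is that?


14.6%

Time: 210 minutes
Day: 1440 minutes
Percentage = (210/1440) × 100 ≈ 14.6%


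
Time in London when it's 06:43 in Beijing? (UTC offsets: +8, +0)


Time difference = UTC+0 - UTC+8 = -8 hours
New hour = (6 -8) mod 24
= -2 mod 24 = 22
Minutes unchanged → 22:43; -2 < 0 → previous day

22:43 (previous day)


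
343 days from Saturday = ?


Start: Saturday (index 5)
(5 + 343) mod 7
= 348 mod 7
= 5
Index 5 → Saturday

Saturday


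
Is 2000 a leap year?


Rules: divisible by 4 AND (not by 100 OR by 400)
2000 ÷ 4 = 500 exactly → divisible by 4
2000 ÷ 100 = 20 exactly → divisible by 100
2000 ÷ 400 = 5 exactly → divisible by 400
Divisible by 400 → leap year

Yes


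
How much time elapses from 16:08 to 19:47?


3h 39m

End time in minutes: 19×60 + 47 = 1187
Start time in minutes: 16×60 + 8 = 968
Difference = 1187 - 968 = 219 minutes
= 3 hours 39 minutes


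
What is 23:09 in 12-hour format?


11:09 PM

Hour: 23
23 - 12 = 11 → PM


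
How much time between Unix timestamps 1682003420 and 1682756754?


Difference = 1682756754 - 1682003420 = 753334 seconds
In hours: 753334 / 3600 ≈ 209.3
In days: 753334 / 86400 ≈ 8.72

753334 seconds (209.3 hours / 8.72 days)


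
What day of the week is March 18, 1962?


Sunday

Zeller's congruence:
q=18, m=3, k=62, j=19
h = (18 + ⌊13×4/5⌋ + 62 + ⌊62/4⌋ + ⌊19/4⌋ - 2×19) mod 7
= (18 + 10 + 62 + 15 + 4 - 38) mod 7
= 71 mod 7 = 1
h=1 → Sunday


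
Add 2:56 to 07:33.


10:29

Start: 453 minutes from midnight
Add: 176 minutes
Total: 629 minutes
Hours: 629 ÷ 60 = 10 remainder 29


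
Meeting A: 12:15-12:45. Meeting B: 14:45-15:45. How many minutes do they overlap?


Meeting A: 735-765 (in minutes from midnight)
Meeting B: 885-945
Overlap start = max(735, 885) = 885
Overlap end = min(765, 945) = 765
Overlap = max(0, 765 - 885) = 0 min

0 minutes


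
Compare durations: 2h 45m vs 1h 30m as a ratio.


11:6 (1.83)

Duration 1: 165 minutes
Duration 2: 90 minutes
Ratio = 165:90
GCD = 15
Simplified = 11:6
As a decimal: 11/6 ≈ 1.83


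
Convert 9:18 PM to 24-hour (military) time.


21:18

Input: 9:18 PM
PM: 9 + 12 = 21


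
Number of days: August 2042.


31 days

Month: August (month 8)
August has 31 days


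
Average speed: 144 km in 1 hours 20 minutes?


Distance: 144 km
Time: 1h 20m = 80 min = 80/60 = 4/3 hours
Speed = 144 ÷ (4/3) = 144 × 3 / 4 = 432/4 = 108.0 km/h

108.0 km/h


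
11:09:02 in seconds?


Hours: 11 × 3600 = 39600
Minutes: 9 × 60 = 540
Seconds: 2
Total = 39600 + 540 + 2 = 40142

40142 seconds


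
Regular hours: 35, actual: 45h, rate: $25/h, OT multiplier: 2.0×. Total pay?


Regular: 35h × $25 = $875.00
Overtime: 45 - 35 = 10h
OT pay: 10h × $25 × 2.0 = $500.00
Total = $875.00 + $500.00 = $1375.00

$1375.00


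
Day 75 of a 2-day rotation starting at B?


Shifts: A, B
Start: B (index 1)
Day 75: (1 + 75 - 1) mod 2
= 75 mod 2
= 1
Index 1 → shift B

Shift B


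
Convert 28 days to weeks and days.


4 weeks 0 days

Weeks: 28 ÷ 7 = 4 remainder 0


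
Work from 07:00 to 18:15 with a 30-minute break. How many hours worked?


10h 45m (645 minutes)

Total time = (18×60+15) - (7×60+0)
= 1095 - 420 = 675 min
Minus break: 675 - 30 = 645 min
= 10h 45m


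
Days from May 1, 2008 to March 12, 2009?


From May 1, 2008 to March 12, 2009
Rest of May 2008: 31 - 1 = 30
Full months: June 30, July 31, August 31, September 30, October 31, November 30, December 31, January 31, February 2009 28
Days into March 2009: 12
Total = 30 + 30 + 31 + 31 + 30 + 31 + 30 + 31 + 31 + 28 + 12 = 315 days

315 days


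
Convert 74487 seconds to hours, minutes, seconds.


Hours: 74487 ÷ 3600 = 20 remainder 2487
Minutes: 2487 ÷ 60 = 41 remainder 27
Seconds: 27

20h 41m 27s


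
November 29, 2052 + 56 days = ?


January 24, 2053

Start: November 29, 2052
Add 56 days
November 29 → December 1: 30 - 29 + 1 = 2 days (56 - 2 = 54 left)
December 1 → January 1: 31 - 1 + 1 = 31 days (54 - 31 = 23 left)
January 1 + 23 = January 24, 2053


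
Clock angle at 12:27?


Hour hand (12 ≡ 0 on the dial): 0×30 + 27×0.5 = 13.5°
Minute hand = 27×6 = 162°
Difference = |13.5 - 162| = 148.5°

148.5°


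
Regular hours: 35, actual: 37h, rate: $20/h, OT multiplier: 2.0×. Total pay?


Regular: 35h × $20 = $700.00
Overtime: 37 - 35 = 2h
OT pay: 2h × $20 × 2.0 = $80.00
Total = $700.00 + $80.00 = $780.00

$780.00


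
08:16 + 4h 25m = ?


Start: 496 minutes from midnight
Add: 265 minutes
Total: 761 minutes
Hours: 761 ÷ 60 = 12 remainder 41

12:41


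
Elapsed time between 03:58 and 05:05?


End time in minutes: 5×60 + 5 = 305
Start time in minutes: 3×60 + 58 = 238
Difference = 305 - 238 = 67 minutes
= 1 hours 7 minutes

1h 7m


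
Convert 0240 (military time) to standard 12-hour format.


Hour: 2
2 < 12 → AM

2:40 AM


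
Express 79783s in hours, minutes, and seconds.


Hours: 79783 ÷ 3600 = 22 remainder 583
Minutes: 583 ÷ 60 = 9 remainder 43
Seconds: 43

22h 9m 43s


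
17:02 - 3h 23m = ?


Start: 1022 minutes from midnight
Subtract: 203 minutes
Remaining: 1022 - 203 = 819
Hours: 13, Minutes: 39

13:39


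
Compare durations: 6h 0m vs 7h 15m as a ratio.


Duration 1: 360 minutes
Duration 2: 435 minutes
Ratio = 360:435
GCD = 15
Simplified = 24:29
As a decimal: 24/29 ≈ 0.83

24:29 (0.83)


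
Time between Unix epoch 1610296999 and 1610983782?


686783 seconds (190.8 hours / 7.95 days)

Difference = 1610983782 - 1610296999 = 686783 seconds
In hours: 686783 / 3600 ≈ 190.8
In days: 686783 / 86400 ≈ 7.95


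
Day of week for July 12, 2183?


Zeller's congruence:
q=12, m=7, k=83, j=21
h = (12 + ⌊13×8/5⌋ + 83 + ⌊83/4⌋ + ⌊21/4⌋ - 2×21) mod 7
= (12 + 20 + 83 + 20 + 5 - 42) mod 7
= 98 mod 7 = 0
h=0 → Saturday

Saturday


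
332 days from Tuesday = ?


Start: Tuesday (index 1)
(1 + 332) mod 7
= 333 mod 7
= 4
Index 4 → Friday

Friday


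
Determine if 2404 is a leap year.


Rules: divisible by 4 AND (not by 100 OR by 400)
2404 ÷ 4 = 601 exactly → divisible by 4
2404 ÷ 100 = 24 remainder 4 → not divisible by 100
Divisible by 4 but not by 100 → leap year

Yes


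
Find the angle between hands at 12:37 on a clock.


156.5°

Hour hand (12 ≡ 0 on the dial): 0×30 + 37×0.5 = 18.5°
Minute hand = 37×6 = 222°
Difference = |18.5 - 222| = 203.5°
Since > 180°: 360 - 203.5 = 156.5°


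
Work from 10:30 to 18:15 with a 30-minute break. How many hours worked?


7h 15m (435 minutes)

Total time = (18×60+15) - (10×60+30)
= 1095 - 630 = 465 min
Minus break: 465 - 30 = 435 min
= 7h 15m


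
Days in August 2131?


31 days

Month: August (month 8)
August has 31 days


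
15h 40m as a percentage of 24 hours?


0.6528 (65.28%)

Total minutes: 15×60 + 40 = 940
Day = 24×60 = 1440 minutes
Fraction = 940/1440 ≈ 0.6528
As a percentage: 940/1440 × 100 ≈ 65.28%


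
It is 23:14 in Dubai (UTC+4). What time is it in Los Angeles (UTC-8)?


Time difference = UTC-8 - UTC+4 = -12 hours
New hour = (23 -12) mod 24
= 11 mod 24 = 11
Minutes unchanged → 11:14

11:14


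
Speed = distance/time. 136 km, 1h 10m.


116.6 km/h

Distance: 136 km
Time: 1h 10m = 70 min = 70/60 = 7/6 hours
Speed = 136 ÷ (7/6) = 136 × 6 / 7 = 816/7 ≈ 116.6 km/h


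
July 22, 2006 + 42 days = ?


September 2, 2006

Start: July 22, 2006
Add 42 days
July 22 → August 1: 31 - 22 + 1 = 10 days (42 - 10 = 32 left)
August 1 → September 1: 31 - 1 + 1 = 31 days (32 - 31 = 1 left)
September 1 + 1 = September 2, 2006


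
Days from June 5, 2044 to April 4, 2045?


303 days

From June 5, 2044 to April 4, 2045
Rest of June 2044: 30 - 5 = 25
Full months: July 31, August 31, September 30, October 31, November 30, December 31, January 31, February 2045 28, March 31
Days into April 2045: 4
Total = 25 + 31 + 31 + 30 + 31 + 30 + 31 + 31 + 28 + 31 + 4 = 303 days


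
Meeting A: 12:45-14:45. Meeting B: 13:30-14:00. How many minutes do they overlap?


Meeting A: 765-885 (in minutes from midnight)
Meeting B: 810-840
Overlap start = max(765, 810) = 810
Overlap end = min(885, 840) = 840
Overlap = max(0, 840 - 810) = 30 min

30 minutes


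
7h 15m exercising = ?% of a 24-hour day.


Time: 435 minutes
Day: 1440 minutes
Percentage = (435/1440) × 100 ≈ 30.2%

30.2%


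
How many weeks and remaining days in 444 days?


Weeks: 444 ÷ 7 = 63 remainder 3

63 weeks 3 days


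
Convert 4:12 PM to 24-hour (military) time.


Input: 4:12 PM
PM: 4 + 12 = 16

16:12


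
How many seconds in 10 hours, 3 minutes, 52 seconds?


Hours: 10 × 3600 = 36000
Minutes: 3 × 60 = 180
Seconds: 52
Total = 36000 + 180 + 52 = 36232

36232 seconds


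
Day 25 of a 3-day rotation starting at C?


Shifts: A, B, C
Start: C (index 2)
Day 25: (2 + 25 - 1) mod 3
= 26 mod 3
= 2
Index 2 → shift C

Shift C


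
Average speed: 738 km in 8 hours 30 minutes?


Distance: 738 km
Time: 8h 30m = 510 min = 510/60 = 17/2 hours
Speed = 738 ÷ (17/2) = 738 × 2 / 17 = 1476/17 ≈ 86.8 km/h

86.8 km/h


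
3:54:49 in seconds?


14089 seconds

Hours: 3 × 3600 = 10800
Minutes: 54 × 60 = 3240
Seconds: 49
Total = 10800 + 3240 + 49 = 14089


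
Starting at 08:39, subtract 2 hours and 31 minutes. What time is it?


Start: 519 minutes from midnight
Subtract: 151 minutes
Remaining: 519 - 151 = 368
Hours: 6, Minutes: 8

06:08


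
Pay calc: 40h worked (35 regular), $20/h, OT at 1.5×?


$850.00

Regular: 35h × $20 = $700.00
Overtime: 40 - 35 = 5h
OT pay: 5h × $20 × 1.5 = $150.00
Total = $700.00 + $150.00 = $850.00


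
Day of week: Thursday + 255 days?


Start: Thursday (index 3)
(3 + 255) mod 7
= 258 mod 7
= 6
Index 6 → Sunday

Sunday


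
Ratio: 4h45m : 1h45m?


Duration 1: 285 minutes
Duration 2: 105 minutes
Ratio = 285:105
GCD = 15
Simplified = 19:7
As a decimal: 19/7 ≈ 2.71

19:7 (2.71)


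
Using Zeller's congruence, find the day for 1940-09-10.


Tuesday

Zeller's congruence:
q=10, m=9, k=40, j=19
h = (10 + ⌊13×10/5⌋ + 40 + ⌊40/4⌋ + ⌊19/4⌋ - 2×19) mod 7
= (10 + 26 + 40 + 10 + 4 - 38) mod 7
= 52 mod 7 = 3
h=3 → Tuesday


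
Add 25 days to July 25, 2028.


August 19, 2028

Start: July 25, 2028
Add 25 days
July 25 → August 1: 31 - 25 + 1 = 7 days (25 - 7 = 18 left)
August 1 + 18 = August 19, 2028


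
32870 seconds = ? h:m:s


9h 7m 50s

Hours: 32870 ÷ 3600 = 9 remainder 470
Minutes: 470 ÷ 60 = 7 remainder 50
Seconds: 50


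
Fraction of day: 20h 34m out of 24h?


Total minutes: 20×60 + 34 = 1234
Day = 24×60 = 1440 minutes
Fraction = 1234/1440 ≈ 0.8569
As a percentage: 1234/1440 × 100 ≈ 85.69%

0.8569 (85.69%)


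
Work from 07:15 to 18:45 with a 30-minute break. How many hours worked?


11h 0m (660 minutes)

Total time = (18×60+45) - (7×60+15)
= 1125 - 435 = 690 min
Minus break: 690 - 30 = 660 min
= 11h 0m


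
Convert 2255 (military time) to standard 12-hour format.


Hour: 22
22 - 12 = 10 → PM

10:55 PM


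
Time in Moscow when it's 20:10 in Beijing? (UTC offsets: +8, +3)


15:10

Time difference = UTC+3 - UTC+8 = -5 hours
New hour = (20 -5) mod 24
= 15 mod 24 = 15
Minutes unchanged → 15:10


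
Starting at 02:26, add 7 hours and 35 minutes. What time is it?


Start: 146 minutes from midnight
Add: 455 minutes
Total: 601 minutes
Hours: 601 ÷ 60 = 10 remainder 1

10:01


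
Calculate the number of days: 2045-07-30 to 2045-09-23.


55 days

From July 30, 2045 to September 23, 2045
Rest of July 2045: 31 - 30 = 1
Full months: August 31
Days into September 2045: 23
Total = 1 + 31 + 23 = 55 days


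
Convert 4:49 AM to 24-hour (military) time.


04:49

Input: 4:49 AM
AM hour stays: 4


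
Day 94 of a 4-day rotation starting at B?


Shifts: A, B, C, D
Start: B (index 1)
Day 94: (1 + 94 - 1) mod 4
= 94 mod 4
= 2
Index 2 → shift C

Shift C


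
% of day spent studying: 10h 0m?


Time: 600 minutes
Day: 1440 minutes
Percentage = (600/1440) × 100 ≈ 41.7%

41.7%


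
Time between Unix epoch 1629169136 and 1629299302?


130166 seconds (36.2 hours / 1.51 days)

Difference = 1629299302 - 1629169136 = 130166 seconds
In hours: 130166 / 3600 ≈ 36.2
In days: 130166 / 86400 ≈ 1.51


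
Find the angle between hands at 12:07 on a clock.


38.5°

Hour hand (12 ≡ 0 on the dial): 0×30 + 7×0.5 = 3.5°
Minute hand = 7×6 = 42°
Difference = |3.5 - 42| = 38.5°


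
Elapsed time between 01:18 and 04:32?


End time in minutes: 4×60 + 32 = 272
Start time in minutes: 1×60 + 18 = 78
Difference = 272 - 78 = 194 minutes
= 3 hours 14 minutes

3h 14m


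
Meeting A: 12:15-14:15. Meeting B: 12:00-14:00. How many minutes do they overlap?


Meeting A: 735-855 (in minutes from midnight)
Meeting B: 720-840
Overlap start = max(735, 720) = 735
Overlap end = min(855, 840) = 840
Overlap = max(0, 840 - 735) = 105 min

105 minutes


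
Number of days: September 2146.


Month: September (month 9)
September has 30 days

30 days


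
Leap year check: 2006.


No

Rules: divisible by 4 AND (not by 100 OR by 400)
2006 ÷ 4 = 501 remainder 2 → not divisible by 4
Not divisible by 4 → not a leap year


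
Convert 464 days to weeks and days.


66 weeks 2 days

Weeks: 464 ÷ 7 = 66 remainder 2


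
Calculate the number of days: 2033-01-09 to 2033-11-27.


322 days

From January 9, 2033 to November 27, 2033
Rest of January 2033: 31 - 9 = 22
Full months: February 2033 28, March 31, April 30, May 31, June 30, July 31, August 31, September 30, October 31
Days into November 2033: 27
Total = 22 + 28 + 31 + 30 + 31 + 30 + 31 + 31 + 30 + 31 + 27 = 322 days


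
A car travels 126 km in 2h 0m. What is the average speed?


63.0 km/h

Distance: 126 km
Time: 2 hours
Speed = 126 / 2 = 63.0 km/h


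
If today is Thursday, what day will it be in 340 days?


Monday

Start: Thursday (index 3)
(3 + 340) mod 7
= 343 mod 7
= 0
Index 0 → Monday


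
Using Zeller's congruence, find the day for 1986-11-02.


Zeller's congruence:
q=2, m=11, k=86, j=19
h = (2 + ⌊13×12/5⌋ + 86 + ⌊86/4⌋ + ⌊19/4⌋ - 2×19) mod 7
= (2 + 31 + 86 + 21 + 4 - 38) mod 7
= 106 mod 7 = 1
h=1 → Sunday

Sunday


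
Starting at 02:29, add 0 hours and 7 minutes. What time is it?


02:36

Start: 149 minutes from midnight
Add: 7 minutes
Total: 156 minutes
Hours: 156 ÷ 60 = 2 remainder 36


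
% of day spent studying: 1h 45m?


Time: 105 minutes
Day: 1440 minutes
Percentage = (105/1440) × 100 ≈ 7.3%

7.3%


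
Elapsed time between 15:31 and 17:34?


2h 3m

End time in minutes: 17×60 + 34 = 1054
Start time in minutes: 15×60 + 31 = 931
Difference = 1054 - 931 = 123 minutes
= 2 hours 3 minutes


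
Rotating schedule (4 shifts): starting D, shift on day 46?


Shift A

Shifts: A, B, C, D
Start: D (index 3)
Day 46: (3 + 46 - 1) mod 4
= 48 mod 4
= 0
Index 0 → shift A


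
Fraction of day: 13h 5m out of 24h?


Total minutes: 13×60 + 5 = 785
Day = 24×60 = 1440 minutes
Fraction = 785/1440 ≈ 0.5451
As a percentage: 785/1440 × 100 ≈ 54.51%

0.5451 (54.51%)


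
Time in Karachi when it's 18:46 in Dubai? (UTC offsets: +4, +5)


19:46

Time difference = UTC+5 - UTC+4 = +1 hours
New hour = (18 + 1) mod 24
= 19 mod 24 = 19
Minutes unchanged → 19:46


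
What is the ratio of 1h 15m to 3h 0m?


Duration 1: 75 minutes
Duration 2: 180 minutes
Ratio = 75:180
GCD = 15
Simplified = 5:12
As a decimal: 5/12 ≈ 0.42

5:12 (0.42)


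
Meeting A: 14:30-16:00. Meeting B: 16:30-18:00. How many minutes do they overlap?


0 minutes

Meeting A: 870-960 (in minutes from midnight)
Meeting B: 990-1080
Overlap start = max(870, 990) = 990
Overlap end = min(960, 1080) = 960
Overlap = max(0, 960 - 990) = 0 min


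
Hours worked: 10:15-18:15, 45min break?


7h 15m (435 minutes)

Total time = (18×60+15) - (10×60+15)
= 1095 - 615 = 480 min
Minus break: 480 - 45 = 435 min
= 7h 15m


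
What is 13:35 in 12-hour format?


1:35 PM

Hour: 13
13 - 12 = 1 → PM


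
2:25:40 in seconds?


8740 seconds

Hours: 2 × 3600 = 7200
Minutes: 25 × 60 = 1500
Seconds: 40
Total = 7200 + 1500 + 40 = 8740


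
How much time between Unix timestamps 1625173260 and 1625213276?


Difference = 1625213276 - 1625173260 = 40016 seconds
In hours: 40016 / 3600 ≈ 11.1
In days: 40016 / 86400 ≈ 0.46

40016 seconds (11.1 hours / 0.46 days)


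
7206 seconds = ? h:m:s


2h 0m 6s

Hours: 7206 ÷ 3600 = 2 remainder 6
Minutes: 6 ÷ 60 = 0 remainder 6
Seconds: 6


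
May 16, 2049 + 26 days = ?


Start: May 16, 2049
Add 26 days
May 16 → June 1: 31 - 16 + 1 = 16 days (26 - 16 = 10 left)
June 1 + 10 = June 11, 2049

June 11, 2049


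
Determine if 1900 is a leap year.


No

Rules: divisible by 4 AND (not by 100 OR by 400)
1900 ÷ 4 = 475 exactly → divisible by 4
1900 ÷ 100 = 19 exactly → divisible by 100
1900 ÷ 400 = 4 remainder 300 → not divisible by 400
Divisible by 100 but not by 400 → not a leap year


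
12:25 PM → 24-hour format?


Input: 12:25 PM
12 PM → 12 (noon)

12:25


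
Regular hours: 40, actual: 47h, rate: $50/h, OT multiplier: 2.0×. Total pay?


$2700.00

Regular: 40h × $50 = $2000.00
Overtime: 47 - 40 = 7h
OT pay: 7h × $50 × 2.0 = $700.00
Total = $2000.00 + $700.00 = $2700.00


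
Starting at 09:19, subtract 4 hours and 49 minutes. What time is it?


04:30

Start: 559 minutes from midnight
Subtract: 289 minutes
Remaining: 559 - 289 = 270
Hours: 4, Minutes: 30


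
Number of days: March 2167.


Month: March (month 3)
March has 31 days

31 days


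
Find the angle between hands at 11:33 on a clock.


148.5°

Hour hand = 11×30 + 33×0.5 = 346.5°
Minute hand = 33×6 = 198°
Difference = |346.5 - 198| = 148.5°


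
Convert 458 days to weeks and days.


Weeks: 458 ÷ 7 = 65 remainder 3

65 weeks 3 days


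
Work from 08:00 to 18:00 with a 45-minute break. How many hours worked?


9h 15m (555 minutes)

Total time = (18×60+0) - (8×60+0)
= 1080 - 480 = 600 min
Minus break: 600 - 45 = 555 min
= 9h 15m


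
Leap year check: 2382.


Rules: divisible by 4 AND (not by 100 OR by 400)
2382 ÷ 4 = 595 remainder 2 → not divisible by 4
Not divisible by 4 → not a leap year

No


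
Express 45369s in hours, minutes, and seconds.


12h 36m 9s

Hours: 45369 ÷ 3600 = 12 remainder 2169
Minutes: 2169 ÷ 60 = 36 remainder 9
Seconds: 9


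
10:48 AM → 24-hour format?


10:48

Input: 10:48 AM
AM hour stays: 10


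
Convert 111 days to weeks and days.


Weeks: 111 ÷ 7 = 15 remainder 6

15 weeks 6 days


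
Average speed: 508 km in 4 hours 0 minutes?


127.0 km/h

Distance: 508 km
Time: 4 hours
Speed = 508 / 4 = 127.0 km/h


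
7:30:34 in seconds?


Hours: 7 × 3600 = 25200
Minutes: 30 × 60 = 1800
Seconds: 34
Total = 25200 + 1800 + 34 = 27034

27034 seconds


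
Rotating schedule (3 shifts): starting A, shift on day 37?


Shift A

Shifts: A, B, C
Start: A (index 0)
Day 37: (0 + 37 - 1) mod 3
= 36 mod 3
= 0
Index 0 → shift A


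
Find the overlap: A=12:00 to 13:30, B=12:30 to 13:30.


60 minutes

Meeting A: 720-810 (in minutes from midnight)
Meeting B: 750-810
Overlap start = max(720, 750) = 750
Overlap end = min(810, 810) = 810
Overlap = max(0, 810 - 750) = 60 min


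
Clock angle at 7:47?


48.5°

Hour hand = 7×30 + 47×0.5 = 233.5°
Minute hand = 47×6 = 282°
Difference = |233.5 - 282| = 48.5°


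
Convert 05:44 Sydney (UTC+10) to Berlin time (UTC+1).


20:44 (previous day)

Time difference = UTC+1 - UTC+10 = -9 hours
New hour = (5 -9) mod 24
= -4 mod 24 = 20
Minutes unchanged → 20:44; -4 < 0 → previous day


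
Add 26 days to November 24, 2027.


December 20, 2027

Start: November 24, 2027
Add 26 days
November 24 → December 1: 30 - 24 + 1 = 7 days (26 - 7 = 19 left)
December 1 + 19 = December 20, 2027


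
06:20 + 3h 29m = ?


Start: 380 minutes from midnight
Add: 209 minutes
Total: 589 minutes
Hours: 589 ÷ 60 = 9 remainder 49

09:49


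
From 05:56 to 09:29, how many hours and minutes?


End time in minutes: 9×60 + 29 = 569
Start time in minutes: 5×60 + 56 = 356
Difference = 569 - 356 = 213 minutes
= 3 hours 33 minutes

3h 33m


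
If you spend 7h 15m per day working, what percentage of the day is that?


30.2%

Time: 435 minutes
Day: 1440 minutes
Percentage = (435/1440) × 100 ≈ 30.2%


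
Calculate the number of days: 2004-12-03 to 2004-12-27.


From December 3, 2004 to December 27, 2004
Same month: 27 - 3 = 24 days

24 days


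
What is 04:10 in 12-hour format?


4:10 AM

Hour: 4
4 < 12 → AM


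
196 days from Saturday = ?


Saturday

Start: Saturday (index 5)
(5 + 196) mod 7
= 201 mod 7
= 5
Index 5 → Saturday


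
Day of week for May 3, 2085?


Thursday

Zeller's congruence:
q=3, m=5, k=85, j=20
h = (3 + ⌊13×6/5⌋ + 85 + ⌊85/4⌋ + ⌊20/4⌋ - 2×20) mod 7
= (3 + 15 + 85 + 21 + 5 - 40) mod 7
= 89 mod 7 = 5
h=5 → Thursday


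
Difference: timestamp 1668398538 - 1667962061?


436477 seconds (121.2 hours / 5.05 days)

Difference = 1668398538 - 1667962061 = 436477 seconds
In hours: 436477 / 3600 ≈ 121.2
In days: 436477 / 86400 ≈ 5.05
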